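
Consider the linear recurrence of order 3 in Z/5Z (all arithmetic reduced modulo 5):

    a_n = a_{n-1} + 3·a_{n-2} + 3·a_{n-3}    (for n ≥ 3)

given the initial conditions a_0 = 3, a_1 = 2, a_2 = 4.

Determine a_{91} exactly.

3

a_3 = 1·4 + 3·2 + 3·3 = 4
a_4 = 1·4 + 3·4 + 3·2 = 2
a_5 = 1·2 + 3·4 + 3·4 = 1
a_6 = 1·1 + 3·2 + 3·4 = 4
a_7 = 1·4 + 3·1 + 3·2 = 3
a_8 = 1·3 + 3·4 + 3·1 = 3
a_9 = 1·3 + 3·3 + 3·4 = 4
a_10 = 1·4 + 3·3 + 3·3 = 2
a_11 = 1·2 + 3·4 + 3·3 = 3
a_12 = 1·3 + 3·2 + 3·4 = 1
a_13 = 1·1 + 3·3 + 3·2 = 1
a_14 = 1·1 + 3·1 + 3·3 = 3
a_15 = 1·3 + 3·1 + 3·1 = 4
a_16 = 1·4 + 3·3 + 3·1 = 1
a_17 = 1·1 + 3·4 + 3·3 = 2
a_18 = 1·2 + 3·1 + 3·4 = 2
a_19 = 1·2 + 3·2 + 3·1 = 1
a_20 = 1·1 + 3·2 + 3·2 = 3
a_21 = 1·3 + 3·1 + 3·2 = 2
a_22 = 1·2 + 3·3 + 3·1 = 4
(a_20, a_21, a_22) = (3, 2, 4) = (a_0, a_1, a_2), so the sequence has period 20.
91 ≡ 11 (mod 20), hence a_91 = a_11 = 3.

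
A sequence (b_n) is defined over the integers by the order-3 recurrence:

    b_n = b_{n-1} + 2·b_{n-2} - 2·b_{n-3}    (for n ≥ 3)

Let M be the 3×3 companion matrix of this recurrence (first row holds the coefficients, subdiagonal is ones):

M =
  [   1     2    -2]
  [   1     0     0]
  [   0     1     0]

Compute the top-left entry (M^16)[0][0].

(M^16)[0][0] is the top entry after applying M 16 times to the unit state (1, 0, 0). Equivalently it is h_{18} for the auxiliary sequence (h_n) obeying the same recurrence with h_2 = 1 and h_i = 0 for 0 ≤ i < 2:
h_3 = 1·1 + 2·0 + -2·0 = 1
h_4 = 1·1 + 2·1 + -2·0 = 3
h_5 = 1·3 + 2·1 + -2·1 = 3
h_6 = 1·3 + 2·3 + -2·1 = 7
h_7 = 1·7 + 2·3 + -2·3 = 7
h_8 = 1·7 + 2·7 + -2·3 = 15
h_9 = 1·15 + 2·7 + -2·7 = 15
h_10 = 1·15 + 2·15 + -2·7 = 31
h_11 = 1·31 + 2·15 + -2·15 = 31
h_12 = 1·31 + 2·31 + -2·15 = 63
h_13 = 1·63 + 2·31 + -2·31 = 63
h_14 = 1·63 + 2·63 + -2·31 = 127
h_15 = 1·127 + 2·63 + -2·63 = 127
h_16 = 1·127 + 2·127 + -2·63 = 255
h_17 = 1·255 + 2·127 + -2·127 = 255
h_18 = 1·255 + 2·255 + -2·127 = 511

511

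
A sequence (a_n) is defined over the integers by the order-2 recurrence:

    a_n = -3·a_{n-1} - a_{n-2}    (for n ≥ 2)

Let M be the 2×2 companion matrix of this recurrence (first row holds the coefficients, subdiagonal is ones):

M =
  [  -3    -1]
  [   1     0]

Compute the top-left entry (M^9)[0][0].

(M^9)[0][0] is the top entry after applying M 9 times to the unit state (1, 0). Equivalently it is h_{10} for the auxiliary sequence (h_n) obeying the same recurrence with h_1 = 1 and h_i = 0 for 0 ≤ i < 1:
h_2 = -3·1 + -1·0 = -3
h_3 = -3·-3 + -1·1 = 8
h_4 = -3·8 + -1·-3 = -21
h_5 = -3·-21 + -1·8 = 55
h_6 = -3·55 + -1·-21 = -144
h_7 = -3·-144 + -1·55 = 377
h_8 = -3·377 + -1·-144 = -987
h_9 = -3·-987 + -1·377 = 2584
h_10 = -3·2584 + -1·-987 = -6765

-6765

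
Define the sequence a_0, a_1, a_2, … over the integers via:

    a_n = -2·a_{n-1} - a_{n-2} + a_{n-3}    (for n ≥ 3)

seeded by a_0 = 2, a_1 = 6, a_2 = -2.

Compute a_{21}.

6978

a_3 = -2·-2 + -1·6 + 1·2 = 0
a_4 = -2·0 + -1·-2 + 1·6 = 8
a_5 = -2·8 + -1·0 + 1·-2 = -18
a_6 = -2·-18 + -1·8 + 1·0 = 28
a_7 = -2·28 + -1·-18 + 1·8 = -30
a_8 = -2·-30 + -1·28 + 1·-18 = 14
a_9 = -2·14 + -1·-30 + 1·28 = 30
a_10 = -2·30 + -1·14 + 1·-30 = -104
a_11 = -2·-104 + -1·30 + 1·14 = 192
a_12 = -2·192 + -1·-104 + 1·30 = -250
a_13 = -2·-250 + -1·192 + 1·-104 = 204
a_14 = -2·204 + -1·-250 + 1·192 = 34
a_15 = -2·34 + -1·204 + 1·-250 = -522
a_16 = -2·-522 + -1·34 + 1·204 = 1214
a_17 = -2·1214 + -1·-522 + 1·34 = -1872
a_18 = -2·-1872 + -1·1214 + 1·-522 = 2008
a_19 = -2·2008 + -1·-1872 + 1·1214 = -930
a_20 = -2·-930 + -1·2008 + 1·-1872 = -2020
a_21 = -2·-2020 + -1·-930 + 1·2008 = 6978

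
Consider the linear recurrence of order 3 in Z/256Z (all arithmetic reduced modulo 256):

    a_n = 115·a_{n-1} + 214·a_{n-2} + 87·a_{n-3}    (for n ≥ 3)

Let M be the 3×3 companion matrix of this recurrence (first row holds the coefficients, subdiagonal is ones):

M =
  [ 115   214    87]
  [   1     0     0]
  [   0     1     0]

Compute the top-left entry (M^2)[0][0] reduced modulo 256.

127

(M^2)[0][0] is the top entry after applying M 2 times to the unit state (1, 0, 0). Equivalently it is h_{4} for the auxiliary sequence (h_n) obeying the same recurrence with h_2 = 1 and h_i = 0 for 0 ≤ i < 2:
h_3 = 115·1 + 214·0 + 87·0 = 115
h_4 = 115·115 + 214·1 + 87·0 = 127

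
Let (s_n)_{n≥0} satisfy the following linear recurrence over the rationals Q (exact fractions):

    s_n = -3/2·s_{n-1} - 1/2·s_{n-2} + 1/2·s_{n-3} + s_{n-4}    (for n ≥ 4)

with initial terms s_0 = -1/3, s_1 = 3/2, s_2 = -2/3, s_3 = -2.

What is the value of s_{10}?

s_4 = -3/2·-2 + -1/2·-2/3 + 1/2·3/2 + 1·-1/3 = 15/4
s_5 = -3/2·15/4 + -1/2·-2 + 1/2·-2/3 + 1·3/2 = -83/24
s_6 = -3/2·-83/24 + -1/2·15/4 + 1/2·-2 + 1·-2/3 = 79/48
s_7 = -3/2·79/48 + -1/2·-83/24 + 1/2·15/4 + 1·-2 = -83/96
s_8 = -3/2·-83/96 + -1/2·79/48 + 1/2·-83/24 + 1·15/4 = 479/192
s_9 = -3/2·479/192 + -1/2·-83/96 + 1/2·79/48 + 1·-83/24 = -761/128
s_10 = -3/2·-761/128 + -1/2·479/192 + 1/2·-83/96 + 1·79/48 = 6823/768

6823/768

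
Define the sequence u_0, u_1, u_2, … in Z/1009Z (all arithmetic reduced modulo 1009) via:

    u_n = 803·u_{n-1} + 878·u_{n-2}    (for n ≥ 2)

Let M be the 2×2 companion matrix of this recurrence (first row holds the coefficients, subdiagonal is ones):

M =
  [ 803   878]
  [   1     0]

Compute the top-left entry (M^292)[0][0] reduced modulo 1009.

583

(M^292)[0][0] is the top entry after applying M 292 times to the unit state (1, 0). Equivalently it is h_{293} for the auxiliary sequence (h_n) obeying the same recurrence with h_1 = 1 and h_i = 0 for 0 ≤ i < 1:
h_2 = 803·1 + 878·0 = 803
h_3 = 803·803 + 878·1 = 936
h_4 = 803·936 + 878·803 = 655
h_5 = 803·655 + 878·936 = 758
h_6 = 803·758 + 878·655 = 207
h_7 = 803·207 + 878·758 = 329
Continuing the recurrence:
  h_8 = 964;  h_9 = 477;  h_10 = 461;  h_11 = 960;  h_12 = 153;  h_13 = 126
  h_14 = 415;  h_15 = 922;  h_16 = 890;  h_17 = 596;  h_18 = 776;  h_19 = 192
  h_20 = 52;  h_21 = 460;  h_22 = 337;  h_23 = 479;  h_24 = 457;  h_25 = 513
  h_26 = 940;  h_27 = 488;  h_28 = 330;  h_29 = 271;  h_30 = 835;  h_31 = 343
  h_32 = 568;  h_33 = 508;  h_34 = 546;  h_35 = 578;  h_36 = 107;  h_37 = 113
  h_38 = 38;  h_39 = 576;  h_40 = 473;  h_41 = 654;  h_42 = 68;  h_43 = 209
  h_44 = 506;  h_45 = 564;  h_46 = 159;  h_47 = 316;  h_48 = 849;  h_49 = 645
  h_50 = 89;  h_51 = 89;  h_52 = 277;  h_53 = 900;  h_54 = 293;  h_55 = 335
  h_56 = 570;  h_57 = 135;  h_58 = 438;  h_59 = 50;  h_60 = 934;  h_61 = 828
  h_62 = 697;  h_63 = 200;  h_64 = 681;  h_65 = 1008;  h_66 = 796;  h_67 = 622
  h_68 = 671;  h_69 = 254;  h_70 = 26;  h_71 = 721;  h_72 = 427;  h_73 = 216
  h_74 = 467;  h_75 = 618;  h_76 = 198;  h_77 = 343;  h_78 = 268;  h_79 = 759
  h_80 = 248;  h_81 = 833;  h_82 = 741;  h_83 = 571;  h_84 = 220;  h_85 = 959
  h_86 = 651;  h_87 = 587;  h_88 = 642;  h_89 = 723;  h_90 = 39;  h_91 = 171
  h_92 = 25;  h_93 = 701;  h_94 = 642;  h_95 = 924;  h_96 = 2;  h_97 = 633
  h_98 = 510;  h_99 = 700;  h_100 = 880;  h_101 = 459;  h_102 = 38;  h_103 = 655
  h_104 = 343;  h_105 = 941;  h_106 = 354;  h_107 = 560;  h_108 = 715;  h_109 = 321
  h_110 = 640;  h_111 = 666;  h_112 = 944;  h_113 = 810;  h_114 = 68;  h_115 = 962
  h_116 = 774;  h_117 = 81;  h_118 = 982;  h_119 = 1005;  h_120 = 325;  h_121 = 168
  h_122 = 510;  h_123 = 66;  h_124 = 314;  h_125 = 327;  h_126 = 476;  h_127 = 367
  h_128 = 275;  h_129 = 209;  h_130 = 632;  h_131 = 842;  h_132 = 42;  h_133 = 108
  h_134 = 502;  h_135 = 493;  h_136 = 174;  h_137 = 473;  h_138 = 848;  h_139 = 464
  h_140 = 173;  h_141 = 442;  h_142 = 302;  h_143 = 966;  h_144 = 575;  h_145 = 191
  h_146 = 355;  h_147 = 731;  h_148 = 673;  h_149 = 698;  h_150 = 119;  h_151 = 83
  h_152 = 610;  h_153 = 691;  h_154 = 733;  h_155 = 641;  h_156 = 974;  h_157 = 932
  h_158 = 267;  h_159 = 490;  h_160 = 298;  h_161 = 547;  h_162 = 639;  h_163 = 527
  h_164 = 448;  h_165 = 115;  h_166 = 360;  h_167 = 576;  h_168 = 669;  h_169 = 638
  h_170 = 895;  h_171 = 446;  h_172 = 751;  h_173 = 776;  h_174 = 67;  h_175 = 577
  h_176 = 504;  h_177 = 191;  h_178 = 575;  h_179 = 816;  h_180 = 757;  h_181 = 511
  h_182 = 394;  h_183 = 218;  h_184 = 342;  h_185 = 881;  h_186 = 737;  h_187 = 152
  h_188 = 284;  h_189 = 286;  h_190 = 744;  h_191 = 980;  h_192 = 329;  h_193 = 601
  h_194 = 589;  h_195 = 726;  h_196 = 310;  h_197 = 456;  h_198 = 660;  h_199 = 50
  h_200 = 104;  h_201 = 278;  h_202 = 747;  h_203 = 401;  h_204 = 148;  h_205 = 728
  h_206 = 156;  h_207 = 639;  h_208 = 289;  h_209 = 35;  h_210 = 336;  h_211 = 865
  h_212 = 783;  h_213 = 844;  h_214 = 29;  h_215 = 506;  h_216 = 937;  h_217 = 5
  h_218 = 330;  h_219 = 986;  h_220 = 859;  h_221 = 616;  h_222 = 717;  h_223 = 645
  h_224 = 228;  h_225 = 716;  h_226 = 220;  h_227 = 126;  h_228 = 719;  h_229 = 856
  h_230 = 896;  h_231 = 943;  h_232 = 147;  h_233 = 562;  h_234 = 177;  h_235 = 906
  h_236 = 49;  h_237 = 372;  h_238 = 696;  h_239 = 611;  h_240 = 902;  h_241 = 523
  h_242 = 116;  h_243 = 419;  h_244 = 399;  h_245 = 141;  h_246 = 414;  h_247 = 172
  h_248 = 135;  h_249 = 108;  h_250 = 427;  h_251 = 808;  h_252 = 604;  h_253 = 789
  h_254 = 502;  h_255 = 74;  h_256 = 723;  h_257 = 790;  h_258 = 851;  h_259 = 697
  h_260 = 214;  h_261 = 824;  h_262 = 995;  h_263 = 885;  h_264 = 135;  h_265 = 542
  h_266 = 824;  h_267 = 405;  h_268 = 336;  h_269 = 827;  h_270 = 539;  h_271 = 591
  h_272 = 364;  h_273 = 963;  h_274 = 134;  h_275 = 620;  h_276 = 22;  h_277 = 13
  h_278 = 494;  h_279 = 460;  h_280 = 957;  h_281 = 902;  h_282 = 602;  h_283 = 995
  h_284 = 706;  h_285 = 685;  h_286 = 492;  h_287 = 623;  h_288 = 938;  h_289 = 616
  h_290 = 458;  h_291 = 522
h_292 = 803·522 + 878·458 = 973
h_293 = 803·973 + 878·522 = 583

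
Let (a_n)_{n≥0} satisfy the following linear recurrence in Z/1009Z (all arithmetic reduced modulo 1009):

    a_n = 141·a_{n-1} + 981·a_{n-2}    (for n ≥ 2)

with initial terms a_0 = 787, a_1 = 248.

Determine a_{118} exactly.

a_2 = 141·248 + 981·787 = 824
a_3 = 141·824 + 981·248 = 268
a_4 = 141·268 + 981·824 = 590
a_5 = 141·590 + 981·268 = 11
a_6 = 141·11 + 981·590 = 166
a_7 = 141·166 + 981·11 = 900
a_8 = 141·900 + 981·166 = 163
a_9 = 141·163 + 981·900 = 810
a_10 = 141·810 + 981·163 = 674
a_11 = 141·674 + 981·810 = 715
a_12 = 141·715 + 981·674 = 214
a_13 = 141·214 + 981·715 = 64
a_14 = 141·64 + 981·214 = 5
a_15 = 141·5 + 981·64 = 931
a_16 = 141·931 + 981·5 = 970
a_17 = 141·970 + 981·931 = 721
a_18 = 141·721 + 981·970 = 844
a_19 = 141·844 + 981·721 = 943
a_20 = 141·943 + 981·844 = 359
a_21 = 141·359 + 981·943 = 1008
a_22 = 141·1008 + 981·359 = 906
a_23 = 141·906 + 981·1008 = 640
a_24 = 141·640 + 981·906 = 296
a_25 = 141·296 + 981·640 = 609
a_26 = 141·609 + 981·296 = 897
a_27 = 141·897 + 981·609 = 453
a_28 = 141·453 + 981·897 = 415
a_29 = 141·415 + 981·453 = 426
a_30 = 141·426 + 981·415 = 14
a_31 = 141·14 + 981·426 = 136
a_32 = 141·136 + 981·14 = 622
a_33 = 141·622 + 981·136 = 147
a_34 = 141·147 + 981·622 = 284
a_35 = 141·284 + 981·147 = 613
a_36 = 141·613 + 981·284 = 788
a_37 = 141·788 + 981·613 = 107
a_38 = 141·107 + 981·788 = 86
a_39 = 141·86 + 981·107 = 49
a_40 = 141·49 + 981·86 = 465
a_41 = 141·465 + 981·49 = 626
a_42 = 141·626 + 981·465 = 580
a_43 = 141·580 + 981·626 = 685
a_44 = 141·685 + 981·580 = 634
a_45 = 141·634 + 981·685 = 593
a_46 = 141·593 + 981·634 = 276
a_47 = 141·276 + 981·593 = 114
a_48 = 141·114 + 981·276 = 274
a_49 = 141·274 + 981·114 = 127
a_50 = 141·127 + 981·274 = 145
a_51 = 141·145 + 981·127 = 745
a_52 = 141·745 + 981·145 = 85
a_53 = 141·85 + 981·745 = 206
a_54 = 141·206 + 981·85 = 432
a_55 = 141·432 + 981·206 = 658
a_56 = 141·658 + 981·432 = 971
a_57 = 141·971 + 981·658 = 434
a_58 = 141·434 + 981·971 = 709
a_59 = 141·709 + 981·434 = 34
a_60 = 141·34 + 981·709 = 77
a_61 = 141·77 + 981·34 = 824
a_62 = 141·824 + 981·77 = 11
a_63 = 141·11 + 981·824 = 677
a_64 = 141·677 + 981·11 = 303
a_65 = 141·303 + 981·677 = 560
a_66 = 141·560 + 981·303 = 855
a_67 = 141·855 + 981·560 = 948
a_68 = 141·948 + 981·855 = 756
a_69 = 141·756 + 981·948 = 341
a_70 = 141·341 + 981·756 = 679
a_71 = 141·679 + 981·341 = 426
a_72 = 141·426 + 981·679 = 694
a_73 = 141·694 + 981·426 = 161
a_74 = 141·161 + 981·694 = 242
a_75 = 141·242 + 981·161 = 353
a_76 = 141·353 + 981·242 = 619
a_77 = 141·619 + 981·353 = 711
a_78 = 141·711 + 981·619 = 181
a_79 = 141·181 + 981·711 = 568
a_80 = 141·568 + 981·181 = 354
a_81 = 141·354 + 981·568 = 713
a_82 = 141·713 + 981·354 = 820
a_83 = 141·820 + 981·713 = 810
a_84 = 141·810 + 981·820 = 440
a_85 = 141·440 + 981·810 = 9
a_86 = 141·9 + 981·440 = 48
a_87 = 141·48 + 981·9 = 462
a_88 = 141·462 + 981·48 = 231
a_89 = 141·231 + 981·462 = 464
a_90 = 141·464 + 981·231 = 434
a_91 = 141·434 + 981·464 = 779
a_92 = 141·779 + 981·434 = 823
a_93 = 141·823 + 981·779 = 394
a_94 = 141·394 + 981·823 = 222
a_95 = 141·222 + 981·394 = 90
a_96 = 141·90 + 981·222 = 420
a_97 = 141·420 + 981·90 = 196
a_98 = 141·196 + 981·420 = 741
a_99 = 141·741 + 981·196 = 111
a_100 = 141·111 + 981·741 = 957
a_101 = 141·957 + 981·111 = 659
a_102 = 141·659 + 981·957 = 538
a_103 = 141·538 + 981·659 = 902
a_104 = 141·902 + 981·538 = 119
a_105 = 141·119 + 981·902 = 604
a_106 = 141·604 + 981·119 = 103
a_107 = 141·103 + 981·604 = 638
a_108 = 141·638 + 981·103 = 300
a_109 = 141·300 + 981·638 = 220
a_110 = 141·220 + 981·300 = 422
a_111 = 141·422 + 981·220 = 874
a_112 = 141·874 + 981·422 = 428
a_113 = 141·428 + 981·874 = 561
a_114 = 141·561 + 981·428 = 523
a_115 = 141·523 + 981·561 = 522
a_116 = 141·522 + 981·523 = 436
a_117 = 141·436 + 981·522 = 446
a_118 = 141·446 + 981·436 = 228

228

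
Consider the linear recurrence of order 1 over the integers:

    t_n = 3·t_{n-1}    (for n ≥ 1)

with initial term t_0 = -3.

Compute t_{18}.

t_1 = 3·-3 = -9
t_2 = 3·-9 = -27
t_3 = 3·-27 = -81
t_4 = 3·-81 = -243
t_5 = 3·-243 = -729
t_6 = 3·-729 = -2187
t_7 = 3·-2187 = -6561
t_8 = 3·-6561 = -19683
t_9 = 3·-19683 = -59049
t_10 = 3·-59049 = -177147
t_11 = 3·-177147 = -531441
t_12 = 3·-531441 = -1594323
t_13 = 3·-1594323 = -4782969
t_14 = 3·-4782969 = -14348907
t_15 = 3·-14348907 = -43046721
t_16 = 3·-43046721 = -129140163
t_17 = 3·-129140163 = -387420489
t_18 = 3·-387420489 = -1162261467

-1162261467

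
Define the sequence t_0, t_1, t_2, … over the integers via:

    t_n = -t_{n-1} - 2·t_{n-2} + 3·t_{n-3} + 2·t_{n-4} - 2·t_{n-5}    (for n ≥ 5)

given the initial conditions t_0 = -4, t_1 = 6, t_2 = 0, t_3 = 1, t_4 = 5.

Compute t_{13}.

-792

t_5 = -1·5 + -2·1 + 3·0 + 2·6 + -2·-4 = 13
t_6 = -1·13 + -2·5 + 3·1 + 2·0 + -2·6 = -32
t_7 = -1·-32 + -2·13 + 3·5 + 2·1 + -2·0 = 23
t_8 = -1·23 + -2·-32 + 3·13 + 2·5 + -2·1 = 88
t_9 = -1·88 + -2·23 + 3·-32 + 2·13 + -2·5 = -214
t_10 = -1·-214 + -2·88 + 3·23 + 2·-32 + -2·13 = 17
t_11 = -1·17 + -2·-214 + 3·88 + 2·23 + -2·-32 = 785
t_12 = -1·785 + -2·17 + 3·-214 + 2·88 + -2·23 = -1331
t_13 = -1·-1331 + -2·785 + 3·17 + 2·-214 + -2·88 = -792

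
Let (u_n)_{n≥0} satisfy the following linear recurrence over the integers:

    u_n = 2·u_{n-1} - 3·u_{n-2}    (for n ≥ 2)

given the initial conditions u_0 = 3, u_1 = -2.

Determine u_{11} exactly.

724

u_2 = 2·-2 + -3·3 = -13
u_3 = 2·-13 + -3·-2 = -20
u_4 = 2·-20 + -3·-13 = -1
u_5 = 2·-1 + -3·-20 = 58
u_6 = 2·58 + -3·-1 = 119
u_7 = 2·119 + -3·58 = 64
u_8 = 2·64 + -3·119 = -229
u_9 = 2·-229 + -3·64 = -650
u_10 = 2·-650 + -3·-229 = -613
u_11 = 2·-613 + -3·-650 = 724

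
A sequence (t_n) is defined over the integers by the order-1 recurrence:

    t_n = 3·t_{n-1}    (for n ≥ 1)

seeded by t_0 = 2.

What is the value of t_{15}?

28697814

t_1 = 3·2 = 6
t_2 = 3·6 = 18
t_3 = 3·18 = 54
t_4 = 3·54 = 162
t_5 = 3·162 = 486
t_6 = 3·486 = 1458
t_7 = 3·1458 = 4374
t_8 = 3·4374 = 13122
t_9 = 3·13122 = 39366
t_10 = 3·39366 = 118098
t_11 = 3·118098 = 354294
t_12 = 3·354294 = 1062882
t_13 = 3·1062882 = 3188646
t_14 = 3·3188646 = 9565938
t_15 = 3·9565938 = 28697814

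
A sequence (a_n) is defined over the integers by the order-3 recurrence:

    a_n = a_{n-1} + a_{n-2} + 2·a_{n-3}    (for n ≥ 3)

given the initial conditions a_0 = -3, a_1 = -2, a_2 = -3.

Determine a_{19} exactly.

a_3 = 1·-3 + 1·-2 + 2·-3 = -11
a_4 = 1·-11 + 1·-3 + 2·-2 = -18
a_5 = 1·-18 + 1·-11 + 2·-3 = -35
a_6 = 1·-35 + 1·-18 + 2·-11 = -75
a_7 = 1·-75 + 1·-35 + 2·-18 = -146
a_8 = 1·-146 + 1·-75 + 2·-35 = -291
a_9 = 1·-291 + 1·-146 + 2·-75 = -587
a_10 = 1·-587 + 1·-291 + 2·-146 = -1170
a_11 = 1·-1170 + 1·-587 + 2·-291 = -2339
a_12 = 1·-2339 + 1·-1170 + 2·-587 = -4683
a_13 = 1·-4683 + 1·-2339 + 2·-1170 = -9362
a_14 = 1·-9362 + 1·-4683 + 2·-2339 = -18723
a_15 = 1·-18723 + 1·-9362 + 2·-4683 = -37451
a_16 = 1·-37451 + 1·-18723 + 2·-9362 = -74898
a_17 = 1·-74898 + 1·-37451 + 2·-18723 = -149795
a_18 = 1·-149795 + 1·-74898 + 2·-37451 = -299595
a_19 = 1·-299595 + 1·-149795 + 2·-74898 = -599186

-599186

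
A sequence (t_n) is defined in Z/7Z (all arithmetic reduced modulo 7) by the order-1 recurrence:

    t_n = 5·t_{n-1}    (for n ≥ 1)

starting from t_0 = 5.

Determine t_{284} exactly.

6

t_1 = 5·5 = 4
t_2 = 5·4 = 6
t_3 = 5·6 = 2
t_4 = 5·2 = 3
t_5 = 5·3 = 1
t_6 = 5·1 = 5
(t_6) = (5) = (t_0), so the sequence has period 6.
284 ≡ 2 (mod 6), hence t_284 = t_2 = 6.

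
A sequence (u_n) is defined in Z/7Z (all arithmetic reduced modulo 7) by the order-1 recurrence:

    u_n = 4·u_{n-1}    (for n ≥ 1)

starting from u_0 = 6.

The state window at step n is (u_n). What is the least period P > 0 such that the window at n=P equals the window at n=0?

3

n=0: window = (6)
n=1: window = (3)
n=2: window = (5)
n=3: window = (6)
window at n=3 equals window at n=0 → period = 3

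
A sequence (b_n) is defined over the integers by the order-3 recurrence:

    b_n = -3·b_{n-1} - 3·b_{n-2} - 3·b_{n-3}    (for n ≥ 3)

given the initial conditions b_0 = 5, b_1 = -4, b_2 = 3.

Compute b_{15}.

-287226

b_3 = -3·3 + -3·-4 + -3·5 = -12
b_4 = -3·-12 + -3·3 + -3·-4 = 39
b_5 = -3·39 + -3·-12 + -3·3 = -90
b_6 = -3·-90 + -3·39 + -3·-12 = 189
b_7 = -3·189 + -3·-90 + -3·39 = -414
b_8 = -3·-414 + -3·189 + -3·-90 = 945
b_9 = -3·945 + -3·-414 + -3·189 = -2160
b_10 = -3·-2160 + -3·945 + -3·-414 = 4887
b_11 = -3·4887 + -3·-2160 + -3·945 = -11016
b_12 = -3·-11016 + -3·4887 + -3·-2160 = 24867
b_13 = -3·24867 + -3·-11016 + -3·4887 = -56214
b_14 = -3·-56214 + -3·24867 + -3·-11016 = 127089
b_15 = -3·127089 + -3·-56214 + -3·24867 = -287226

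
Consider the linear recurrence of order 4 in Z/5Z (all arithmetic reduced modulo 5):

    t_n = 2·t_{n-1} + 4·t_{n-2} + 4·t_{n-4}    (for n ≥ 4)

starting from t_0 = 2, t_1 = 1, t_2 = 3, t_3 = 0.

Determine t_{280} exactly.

3

t_4 = 2·0 + 4·3 + 0·1 + 4·2 = 0
t_5 = 2·0 + 4·0 + 0·3 + 4·1 = 4
t_6 = 2·4 + 4·0 + 0·0 + 4·3 = 0
t_7 = 2·0 + 4·4 + 0·0 + 4·0 = 1
t_8 = 2·1 + 4·0 + 0·4 + 4·0 = 2
t_9 = 2·2 + 4·1 + 0·0 + 4·4 = 4
t_10 = 2·4 + 4·2 + 0·1 + 4·0 = 1
t_11 = 2·1 + 4·4 + 0·2 + 4·1 = 2
t_12 = 2·2 + 4·1 + 0·4 + 4·2 = 1
t_13 = 2·1 + 4·2 + 0·1 + 4·4 = 1
t_14 = 2·1 + 4·1 + 0·2 + 4·1 = 0
t_15 = 2·0 + 4·1 + 0·1 + 4·2 = 2
t_16 = 2·2 + 4·0 + 0·1 + 4·1 = 3
t_17 = 2·3 + 4·2 + 0·0 + 4·1 = 3
t_18 = 2·3 + 4·3 + 0·2 + 4·0 = 3
t_19 = 2·3 + 4·3 + 0·3 + 4·2 = 1
t_20 = 2·1 + 4·3 + 0·3 + 4·3 = 1
t_21 = 2·1 + 4·1 + 0·3 + 4·3 = 3
t_22 = 2·3 + 4·1 + 0·1 + 4·3 = 2
t_23 = 2·2 + 4·3 + 0·1 + 4·1 = 0
t_24 = 2·0 + 4·2 + 0·3 + 4·1 = 2
t_25 = 2·2 + 4·0 + 0·2 + 4·3 = 1
t_26 = 2·1 + 4·2 + 0·0 + 4·2 = 3
t_27 = 2·3 + 4·1 + 0·2 + 4·0 = 0
(t_24, t_25, t_26, t_27) = (2, 1, 3, 0) = (t_0, t_1, t_2, t_3), so the sequence has period 24.
280 ≡ 16 (mod 24), hence t_280 = t_16 = 3.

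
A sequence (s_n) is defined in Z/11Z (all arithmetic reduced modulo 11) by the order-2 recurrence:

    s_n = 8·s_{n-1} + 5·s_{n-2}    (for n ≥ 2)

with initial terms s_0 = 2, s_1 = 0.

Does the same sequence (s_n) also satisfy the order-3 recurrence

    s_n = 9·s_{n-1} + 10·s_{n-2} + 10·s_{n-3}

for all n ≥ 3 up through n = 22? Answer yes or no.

no

Terms s_0..s_22: 2, 0, 10, 3, 8, 2, 1, 7, 6, 6, 1, 5, 1, 0, 5, 7, 4, 1, 6, 9, 3, 3, 6
n=3: candidate gives 0, actual s_3 = 3 ✗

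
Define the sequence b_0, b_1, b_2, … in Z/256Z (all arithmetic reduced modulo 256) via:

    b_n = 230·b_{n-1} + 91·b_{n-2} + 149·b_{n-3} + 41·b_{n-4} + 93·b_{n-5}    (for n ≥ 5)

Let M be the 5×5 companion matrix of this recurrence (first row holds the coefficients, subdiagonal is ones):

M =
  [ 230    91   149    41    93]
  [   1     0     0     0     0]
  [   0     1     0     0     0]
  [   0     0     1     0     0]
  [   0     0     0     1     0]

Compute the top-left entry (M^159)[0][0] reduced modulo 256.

132

(M^159)[0][0] is the top entry after applying M 159 times to the unit state (1, 0, 0, 0, 0). Equivalently it is h_{163} for the auxiliary sequence (h_n) obeying the same recurrence with h_4 = 1 and h_i = 0 for 0 ≤ i < 4:
h_5 = 230·1 + 91·0 + 149·0 + 41·0 + 93·0 = 230
h_6 = 230·230 + 91·1 + 149·0 + 41·0 + 93·0 = 255
h_7 = 230·255 + 91·230 + 149·1 + 41·0 + 93·0 = 113
h_8 = 230·113 + 91·255 + 149·230 + 41·1 + 93·0 = 50
h_9 = 230·50 + 91·113 + 149·255 + 41·230 + 93·1 = 181
h_10 = 230·181 + 91·50 + 149·113 + 41·255 + 93·230 = 142
Continuing the recurrence:
  h_11 = 193;  h_12 = 72;  h_13 = 24;  h_14 = 252;  h_15 = 87;  h_16 = 91
  h_17 = 91;  h_18 = 210;  h_19 = 119;  h_20 = 181;  h_21 = 199;  h_22 = 21
  h_23 = 77;  h_24 = 176;  h_25 = 88;  h_26 = 25;  h_27 = 36;  h_28 = 156
  h_29 = 137;  h_30 = 119;  h_31 = 66;  h_32 = 102;  h_33 = 250;  h_34 = 28
  h_35 = 49;  h_36 = 204;  h_37 = 23;  h_38 = 1;  h_39 = 212;  h_40 = 175
  h_41 = 246;  h_42 = 33;  h_43 = 68;  h_44 = 12;  h_45 = 34;  h_46 = 11
  h_47 = 213;  h_48 = 177;  h_49 = 242;  h_50 = 109;  h_51 = 21;  h_52 = 49
  h_53 = 253;  h_54 = 81;  h_55 = 48;  h_56 = 166;  h_57 = 171;  h_58 = 118
  h_59 = 136;  h_60 = 175;  h_61 = 241;  h_62 = 232;  h_63 = 156;  h_64 = 84
  h_65 = 32;  h_66 = 29;  h_67 = 150;  h_68 = 211;  h_69 = 105;  h_70 = 234
  h_71 = 237;  h_72 = 130;  h_73 = 181;  h_74 = 100;  h_75 = 208;  h_76 = 176
  h_77 = 123;  h_78 = 231;  h_79 = 87;  h_80 = 158;  h_81 = 247;  h_82 = 101
  h_83 = 91;  h_84 = 85;  h_85 = 117;  h_86 = 52;  h_87 = 12;  h_88 = 9
  h_89 = 60;  h_90 = 236;  h_91 = 105;  h_92 = 243;  h_93 = 226;  h_94 = 34
  h_95 = 222;  h_96 = 36;  h_97 = 133;  h_98 = 12;  h_99 = 235;  h_100 = 57
  h_101 = 28;  h_102 = 111;  h_103 = 218;  h_104 = 29;  h_105 = 88;  h_106 = 52
  h_107 = 30;  h_108 = 127;  h_109 = 169;  h_110 = 189;  h_111 = 126;  h_112 = 253
  h_113 = 77;  h_114 = 29;  h_115 = 133;  h_116 = 233;  h_117 = 188;  h_118 = 194
  h_119 = 147;  h_120 = 22;  h_121 = 176;  h_122 = 223;  h_123 = 189;  h_124 = 112
  h_125 = 200;  h_126 = 40;  h_127 = 128;  h_128 = 57;  h_129 = 182;  h_130 = 87
  h_131 = 17;  h_132 = 194;  h_133 = 213;  h_134 = 70;  h_135 = 217;  h_136 = 16
  h_137 = 216;  h_138 = 164;  h_139 = 159;  h_140 = 67;  h_141 = 147;  h_142 = 42
  h_143 = 7;  h_144 = 69;  h_145 = 207;  h_146 = 181;  h_147 = 189;  h_148 = 56
  h_149 = 16;  h_150 = 121;  h_151 = 4;  h_152 = 140;  h_153 = 137;  h_154 = 95
  h_155 = 34;  h_156 = 238;  h_157 = 2;  h_158 = 44;  h_159 = 185;  h_160 = 124
  h_161 = 143
h_162 = 230·143 + 91·124 + 149·185 + 41·44 + 93·2 = 1
h_163 = 230·1 + 91·143 + 149·124 + 41·185 + 93·44 = 132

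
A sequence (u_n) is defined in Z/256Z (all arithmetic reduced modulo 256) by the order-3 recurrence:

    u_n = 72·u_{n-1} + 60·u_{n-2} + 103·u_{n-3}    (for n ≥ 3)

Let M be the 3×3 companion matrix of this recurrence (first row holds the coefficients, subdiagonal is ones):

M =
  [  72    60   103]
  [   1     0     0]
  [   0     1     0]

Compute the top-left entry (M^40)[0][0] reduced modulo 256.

(M^40)[0][0] is the top entry after applying M 40 times to the unit state (1, 0, 0). Equivalently it is h_{42} for the auxiliary sequence (h_n) obeying the same recurrence with h_2 = 1 and h_i = 0 for 0 ≤ i < 2:
h_3 = 72·1 + 60·0 + 103·0 = 72
h_4 = 72·72 + 60·1 + 103·0 = 124
h_5 = 72·124 + 60·72 + 103·1 = 39
h_6 = 72·39 + 60·124 + 103·72 = 0
h_7 = 72·0 + 60·39 + 103·124 = 8
h_8 = 72·8 + 60·0 + 103·39 = 241
h_9 = 72·241 + 60·8 + 103·0 = 168
h_10 = 72·168 + 60·241 + 103·8 = 244
h_11 = 72·244 + 60·168 + 103·241 = 247
h_12 = 72·247 + 60·244 + 103·168 = 64
h_13 = 72·64 + 60·247 + 103·244 = 16
h_14 = 72·16 + 60·64 + 103·247 = 225
h_15 = 72·225 + 60·16 + 103·64 = 200
h_16 = 72·200 + 60·225 + 103·16 = 108
h_17 = 72·108 + 60·200 + 103·225 = 199
h_18 = 72·199 + 60·108 + 103·200 = 192
h_19 = 72·192 + 60·199 + 103·108 = 24
h_20 = 72·24 + 60·192 + 103·199 = 209
h_21 = 72·209 + 60·24 + 103·192 = 168
h_22 = 72·168 + 60·209 + 103·24 = 228
h_23 = 72·228 + 60·168 + 103·209 = 151
h_24 = 72·151 + 60·228 + 103·168 = 128
h_25 = 72·128 + 60·151 + 103·228 = 32
h_26 = 72·32 + 60·128 + 103·151 = 193
h_27 = 72·193 + 60·32 + 103·128 = 72
h_28 = 72·72 + 60·193 + 103·32 = 92
h_29 = 72·92 + 60·72 + 103·193 = 103
h_30 = 72·103 + 60·92 + 103·72 = 128
h_31 = 72·128 + 60·103 + 103·92 = 40
h_32 = 72·40 + 60·128 + 103·103 = 177
h_33 = 72·177 + 60·40 + 103·128 = 168
h_34 = 72·168 + 60·177 + 103·40 = 212
h_35 = 72·212 + 60·168 + 103·177 = 55
h_36 = 72·55 + 60·212 + 103·168 = 192
h_37 = 72·192 + 60·55 + 103·212 = 48
h_38 = 72·48 + 60·192 + 103·55 = 161
h_39 = 72·161 + 60·48 + 103·192 = 200
h_40 = 72·200 + 60·161 + 103·48 = 76
h_41 = 72·76 + 60·200 + 103·161 = 7
h_42 = 72·7 + 60·76 + 103·200 = 64

64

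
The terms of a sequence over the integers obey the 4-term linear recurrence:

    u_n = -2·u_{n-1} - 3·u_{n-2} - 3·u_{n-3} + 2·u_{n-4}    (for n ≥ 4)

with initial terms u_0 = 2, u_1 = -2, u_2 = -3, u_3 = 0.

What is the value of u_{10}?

320

u_4 = -2·0 + -3·-3 + -3·-2 + 2·2 = 19
u_5 = -2·19 + -3·0 + -3·-3 + 2·-2 = -33
u_6 = -2·-33 + -3·19 + -3·0 + 2·-3 = 3
u_7 = -2·3 + -3·-33 + -3·19 + 2·0 = 36
u_8 = -2·36 + -3·3 + -3·-33 + 2·19 = 56
u_9 = -2·56 + -3·36 + -3·3 + 2·-33 = -295
u_10 = -2·-295 + -3·56 + -3·36 + 2·3 = 320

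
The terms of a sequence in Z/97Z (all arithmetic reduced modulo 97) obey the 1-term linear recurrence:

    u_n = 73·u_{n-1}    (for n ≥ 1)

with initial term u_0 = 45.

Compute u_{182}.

u_1 = 73·45 = 84
u_2 = 73·84 = 21
u_3 = 73·21 = 78
u_4 = 73·78 = 68
u_5 = 73·68 = 17
u_6 = 73·17 = 77
u_7 = 73·77 = 92
u_8 = 73·92 = 23
u_9 = 73·23 = 30
u_10 = 73·30 = 56
u_11 = 73·56 = 14
u_12 = 73·14 = 52
u_13 = 73·52 = 13
u_14 = 73·13 = 76
u_15 = 73·76 = 19
u_16 = 73·19 = 29
u_17 = 73·29 = 80
u_18 = 73·80 = 20
u_19 = 73·20 = 5
u_20 = 73·5 = 74
u_21 = 73·74 = 67
u_22 = 73·67 = 41
u_23 = 73·41 = 83
u_24 = 73·83 = 45
(u_24) = (45) = (u_0), so the sequence has period 24.
182 ≡ 14 (mod 24), hence u_182 = u_14 = 76.

76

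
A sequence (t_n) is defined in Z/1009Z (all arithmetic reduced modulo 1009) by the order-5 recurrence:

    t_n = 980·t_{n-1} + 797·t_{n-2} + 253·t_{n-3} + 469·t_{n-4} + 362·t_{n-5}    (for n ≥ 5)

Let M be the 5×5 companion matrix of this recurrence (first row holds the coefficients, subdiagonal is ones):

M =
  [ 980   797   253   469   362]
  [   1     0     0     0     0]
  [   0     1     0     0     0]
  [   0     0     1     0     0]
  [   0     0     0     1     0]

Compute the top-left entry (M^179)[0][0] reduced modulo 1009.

345

(M^179)[0][0] is the top entry after applying M 179 times to the unit state (1, 0, 0, 0, 0). Equivalently it is h_{183} for the auxiliary sequence (h_n) obeying the same recurrence with h_4 = 1 and h_i = 0 for 0 ≤ i < 4:
h_5 = 980·1 + 797·0 + 253·0 + 469·0 + 362·0 = 980
h_6 = 980·980 + 797·1 + 253·0 + 469·0 + 362·0 = 629
h_7 = 980·629 + 797·980 + 253·1 + 469·0 + 362·0 = 268
h_8 = 980·268 + 797·629 + 253·980 + 469·1 + 362·0 = 335
h_9 = 980·335 + 797·268 + 253·629 + 469·980 + 362·1 = 665
h_10 = 980·665 + 797·335 + 253·268 + 469·629 + 362·980 = 671
Continuing the recurrence:
  h_11 = 231;  h_12 = 995;  h_13 = 411;  h_14 = 530;  h_15 = 10;  h_16 = 786
  h_17 = 221;  h_18 = 825;  h_19 = 742;  h_20 = 688;  h_21 = 915;  h_22 = 969
  h_23 = 294;  h_24 = 390;  h_25 = 132;  h_26 = 671;  h_27 = 76;  h_28 = 694
  h_29 = 616;  h_30 = 793;  h_31 = 866;  h_32 = 808;  h_33 = 985;  h_34 = 674
  h_35 = 311;  h_36 = 704;  h_37 = 156;  h_38 = 259;  h_39 = 678;  h_40 = 20
  h_41 = 0;  h_42 = 159;  h_43 = 517;  h_44 = 279;  h_45 = 402;  h_46 = 369
  h_47 = 245;  h_48 = 399;  h_49 = 538;  h_50 = 887;  h_51 = 788;  h_52 = 248
  h_53 = 945;  h_54 = 635;  h_55 = 894;  h_56 = 832;  h_57 = 705;  h_58 = 291
  h_59 = 498;  h_60 = 795;  h_61 = 682;  h_62 = 431;  h_63 = 545;  h_64 = 992
  h_65 = 280;  h_66 = 199;  h_67 = 144;  h_68 = 894;  h_69 = 1006;  h_70 = 313
  h_71 = 129;  h_72 = 994;  h_73 = 158;  h_74 = 371;  h_75 = 641;  h_76 = 558
  h_77 = 371;  h_78 = 964;  h_79 = 312;  h_80 = 861;  h_81 = 58;  h_82 = 856
  h_83 = 988;  h_84 = 441;  h_85 = 237;  h_86 = 965;  h_87 = 397;  h_88 = 717
  h_89 = 329;  h_90 = 18;  h_91 = 894;  h_92 = 730;  h_93 = 866;  h_94 = 300
  h_95 = 474;  h_96 = 550;  h_97 = 260;  h_98 = 969;  h_99 = 388;  h_100 = 154
  h_101 = 200;  h_102 = 879;  h_103 = 330;  h_104 = 770;  h_105 = 152;  h_106 = 929
  h_107 = 186;  h_108 = 887;  h_109 = 275;  h_110 = 722;  h_111 = 638;  h_112 = 951
  h_113 = 715;  h_114 = 878;  h_115 = 585;  h_116 = 937;  h_117 = 851;  h_118 = 993
  h_119 = 527;  h_120 = 12;  h_121 = 649;  h_122 = 852;  h_123 = 382;  h_124 = 394
  h_125 = 19;  h_126 = 324;  h_127 = 728;  h_128 = 962;  h_129 = 827;  h_130 = 65
  h_131 = 217;  h_132 = 817;  h_133 = 771;  h_134 = 514;  h_135 = 278;  h_136 = 954
  h_137 = 547;  h_138 = 70;  h_139 = 903;  h_140 = 675;  h_141 = 954;  h_142 = 972
  h_143 = 721;  h_144 = 991;  h_145 = 360;  h_146 = 293;  h_147 = 287;  h_148 = 771
  h_149 = 891;  h_150 = 716;  h_151 = 60;  h_152 = 596;  h_153 = 565;  h_154 = 55
  h_155 = 928;  h_156 = 1008;  h_157 = 290;  h_158 = 843;  h_159 = 677;  h_160 = 616
  h_161 = 874;  h_162 = 91;  h_163 = 335;  h_164 = 622;  h_165 = 814;  h_166 = 787
  h_167 = 682;  h_168 = 456;  h_169 = 455;  h_170 = 979;  h_171 = 968;  h_172 = 210
  h_173 = 149;  h_174 = 616;  h_175 = 832;  h_176 = 931;  h_177 = 493;  h_178 = 627
  h_179 = 573;  h_180 = 657;  h_181 = 112
h_182 = 980·112 + 797·657 + 253·573 + 469·627 + 362·493 = 736
h_183 = 980·736 + 797·112 + 253·657 + 469·573 + 362·627 = 345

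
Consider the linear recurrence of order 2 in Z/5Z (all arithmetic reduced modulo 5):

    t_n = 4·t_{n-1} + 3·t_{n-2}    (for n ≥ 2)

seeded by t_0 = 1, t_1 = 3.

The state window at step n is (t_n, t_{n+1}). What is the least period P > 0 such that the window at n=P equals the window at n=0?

24

n=0: window = (1, 3)
n=1: window = (3, 0)
n=2: window = (0, 4)
n=3: window = (4, 1)
n=4: window = (1, 1)
n=5: window = (1, 2)
n=6: window = (2, 1)
n=7: window = (1, 0)
n=8: window = (0, 3)
n=9: window = (3, 2)
n=10: window = (2, 2)
n=11: window = (2, 4)
n=12: window = (4, 2)
n=13: window = (2, 0)
n=14: window = (0, 1)
n=15: window = (1, 4)
n=16: window = (4, 4)
n=17: window = (4, 3)
n=18: window = (3, 4)
n=19: window = (4, 0)
n=20: window = (0, 2)
n=21: window = (2, 3)
n=22: window = (3, 3)
n=23: window = (3, 1)
n=24: window = (1, 3)
window at n=24 equals window at n=0 → period = 24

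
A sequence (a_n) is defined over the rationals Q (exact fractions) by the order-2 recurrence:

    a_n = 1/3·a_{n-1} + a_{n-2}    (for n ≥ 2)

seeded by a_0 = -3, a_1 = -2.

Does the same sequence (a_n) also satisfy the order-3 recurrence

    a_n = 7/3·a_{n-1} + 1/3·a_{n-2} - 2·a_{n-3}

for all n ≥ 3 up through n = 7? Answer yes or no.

yes

Terms a_0..a_7: -3, -2, -11/3, -29/9, -128/27, -389/81, -1541/243, -5042/729
n=3: candidate gives -29/9, actual a_3 = -29/9 ✓
n=4: candidate gives -128/27, actual a_4 = -128/27 ✓
n=5: candidate gives -389/81, actual a_5 = -389/81 ✓
n=6: candidate gives -1541/243, actual a_6 = -1541/243 ✓
n=7: candidate gives -5042/729, actual a_7 = -5042/729 ✓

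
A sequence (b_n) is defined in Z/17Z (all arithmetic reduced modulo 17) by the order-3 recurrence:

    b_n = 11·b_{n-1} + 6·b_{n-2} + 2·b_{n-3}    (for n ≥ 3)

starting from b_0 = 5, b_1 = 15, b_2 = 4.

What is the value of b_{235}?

14

b_3 = 11·4 + 6·15 + 2·5 = 8
b_4 = 11·8 + 6·4 + 2·15 = 6
b_5 = 11·6 + 6·8 + 2·4 = 3
b_6 = 11·3 + 6·6 + 2·8 = 0
b_7 = 11·0 + 6·3 + 2·6 = 13
b_8 = 11·13 + 6·0 + 2·3 = 13
b_9 = 11·13 + 6·13 + 2·0 = 0
b_10 = 11·0 + 6·13 + 2·13 = 2
b_11 = 11·2 + 6·0 + 2·13 = 14
b_12 = 11·14 + 6·2 + 2·0 = 13
b_13 = 11·13 + 6·14 + 2·2 = 10
b_14 = 11·10 + 6·13 + 2·14 = 12
b_15 = 11·12 + 6·10 + 2·13 = 14
b_16 = 11·14 + 6·12 + 2·10 = 8
b_17 = 11·8 + 6·14 + 2·12 = 9
b_18 = 11·9 + 6·8 + 2·14 = 5
b_19 = 11·5 + 6·9 + 2·8 = 6
b_20 = 11·6 + 6·5 + 2·9 = 12
b_21 = 11·12 + 6·6 + 2·5 = 8
b_22 = 11·8 + 6·12 + 2·6 = 2
b_23 = 11·2 + 6·8 + 2·12 = 9
b_24 = 11·9 + 6·2 + 2·8 = 8
b_25 = 11·8 + 6·9 + 2·2 = 10
b_26 = 11·10 + 6·8 + 2·9 = 6
b_27 = 11·6 + 6·10 + 2·8 = 6
b_28 = 11·6 + 6·6 + 2·10 = 3
b_29 = 11·3 + 6·6 + 2·6 = 13
b_30 = 11·13 + 6·3 + 2·6 = 3
b_31 = 11·3 + 6·13 + 2·3 = 15
b_32 = 11·15 + 6·3 + 2·13 = 5
b_33 = 11·5 + 6·15 + 2·3 = 15
b_34 = 11·15 + 6·5 + 2·15 = 4
(b_32, b_33, b_34) = (5, 15, 4) = (b_0, b_1, b_2), so the sequence has period 32.
235 ≡ 11 (mod 32), hence b_235 = b_11 = 14.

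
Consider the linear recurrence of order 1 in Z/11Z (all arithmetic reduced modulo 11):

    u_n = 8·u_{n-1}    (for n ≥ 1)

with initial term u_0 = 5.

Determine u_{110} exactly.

u_1 = 8·5 = 7
u_2 = 8·7 = 1
u_3 = 8·1 = 8
u_4 = 8·8 = 9
u_5 = 8·9 = 6
u_6 = 8·6 = 4
u_7 = 8·4 = 10
u_8 = 8·10 = 3
u_9 = 8·3 = 2
u_10 = 8·2 = 5
(u_10) = (5) = (u_0), so the sequence has period 10.
110 ≡ 0 (mod 10), hence u_110 = u_0 = 5.

5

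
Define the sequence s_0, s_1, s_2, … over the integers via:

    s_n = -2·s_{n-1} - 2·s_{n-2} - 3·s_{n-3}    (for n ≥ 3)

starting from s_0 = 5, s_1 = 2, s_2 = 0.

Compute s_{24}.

2906149

s_3 = -2·0 + -2·2 + -3·5 = -19
s_4 = -2·-19 + -2·0 + -3·2 = 32
s_5 = -2·32 + -2·-19 + -3·0 = -26
s_6 = -2·-26 + -2·32 + -3·-19 = 45
s_7 = -2·45 + -2·-26 + -3·32 = -134
s_8 = -2·-134 + -2·45 + -3·-26 = 256
s_9 = -2·256 + -2·-134 + -3·45 = -379
s_10 = -2·-379 + -2·256 + -3·-134 = 648
s_11 = -2·648 + -2·-379 + -3·256 = -1306
s_12 = -2·-1306 + -2·648 + -3·-379 = 2453
s_13 = -2·2453 + -2·-1306 + -3·648 = -4238
s_14 = -2·-4238 + -2·2453 + -3·-1306 = 7488
s_15 = -2·7488 + -2·-4238 + -3·2453 = -13859
s_16 = -2·-13859 + -2·7488 + -3·-4238 = 25456
s_17 = -2·25456 + -2·-13859 + -3·7488 = -45658
s_18 = -2·-45658 + -2·25456 + -3·-13859 = 81981
s_19 = -2·81981 + -2·-45658 + -3·25456 = -149014
s_20 = -2·-149014 + -2·81981 + -3·-45658 = 271040
s_21 = -2·271040 + -2·-149014 + -3·81981 = -489995
s_22 = -2·-489995 + -2·271040 + -3·-149014 = 884952
s_23 = -2·884952 + -2·-489995 + -3·271040 = -1603034
s_24 = -2·-1603034 + -2·884952 + -3·-489995 = 2906149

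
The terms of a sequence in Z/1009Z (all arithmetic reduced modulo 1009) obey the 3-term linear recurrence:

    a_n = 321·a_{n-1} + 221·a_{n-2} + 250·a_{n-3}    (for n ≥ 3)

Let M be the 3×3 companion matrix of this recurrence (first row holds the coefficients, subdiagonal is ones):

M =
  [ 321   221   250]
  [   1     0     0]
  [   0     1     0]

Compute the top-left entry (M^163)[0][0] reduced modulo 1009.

112

(M^163)[0][0] is the top entry after applying M 163 times to the unit state (1, 0, 0). Equivalently it is h_{165} for the auxiliary sequence (h_n) obeying the same recurrence with h_2 = 1 and h_i = 0 for 0 ≤ i < 2:
h_3 = 321·1 + 221·0 + 250·0 = 321
h_4 = 321·321 + 221·1 + 250·0 = 344
h_5 = 321·344 + 221·321 + 250·1 = 1004
h_6 = 321·1004 + 221·344 + 250·321 = 292
h_7 = 321·292 + 221·1004 + 250·344 = 34
h_8 = 321·34 + 221·292 + 250·1004 = 539
Continuing the recurrence:
  h_9 = 274;  h_10 = 656;  h_11 = 262;  h_12 = 932;  h_13 = 430;  h_14 = 857
  h_15 = 754;  h_16 = 125;  h_17 = 256;  h_18 = 646;  h_19 = 564;  h_20 = 354
  h_21 = 214;  h_22 = 363;  h_23 = 67;  h_24 = 853;  h_25 = 995;  h_26 = 987
  h_27 = 285;  h_28 = 385;  h_29 = 459;  h_30 = 974;  h_31 = 798;  h_32 = 942
  h_33 = 805;  h_34 = 147;  h_35 = 488;  h_36 = 911;  h_37 = 132;  h_38 = 445
  h_39 = 203;  h_40 = 762;  h_41 = 142;  h_42 = 376;  h_43 = 527;  h_44 = 198
  h_45 = 586;  h_46 = 374;  h_47 = 396;  h_48 = 93;  h_49 = 997;  h_50 = 675
  h_51 = 158;  h_52 = 138;  h_53 = 761;  h_54 = 480;  h_55 = 584;  h_56 = 483
  h_57 = 507;  h_58 = 791;  h_59 = 370;  h_60 = 587;  h_61 = 780;  h_62 = 395
  h_63 = 956;  h_64 = 924;  h_65 = 221;  h_66 = 564;  h_67 = 781;  h_68 = 761
  h_69 = 914;  h_70 = 975;  h_71 = 937;  h_72 = 110;  h_73 = 808;  h_74 = 311
  h_75 = 172;  h_76 = 36;  h_77 = 184;  h_78 = 39;  h_79 = 634;  h_80 = 838
  h_81 = 127;  h_82 = 36;  h_83 = 909;  h_84 = 543;  h_85 = 772;  h_86 = 764
  h_87 = 692;  h_88 = 774;  h_89 = 103;  h_90 = 760;  h_91 = 119;  h_92 = 848
  h_93 = 151;  h_94 = 262;  h_95 = 539;  h_96 = 277;  h_97 = 97;  h_98 = 79
  h_99 = 11;  h_100 = 844;  h_101 = 495;  h_102 = 64;  h_103 = 906;  h_104 = 904
  h_105 = 901;  h_106 = 124;  h_107 = 785;  h_108 = 139;  h_109 = 890;  h_110 = 87
  h_111 = 54;  h_112 = 757;  h_113 = 215;  h_114 = 589;  h_115 = 36;  h_116 = 738
  h_117 = 612;  h_118 = 265;  h_119 = 208;  h_120 = 858;  h_121 = 180;  h_122 = 734
  h_123 = 529;  h_124 = 666;  h_125 = 614;  h_126 = 282;  h_127 = 215;  h_128 = 299
  h_129 = 86;  h_130 = 121;  h_131 = 418;  h_132 = 799;  h_133 = 732;  h_134 = 452
  h_135 = 96;  h_136 = 918;  h_137 = 69;  h_138 = 813;  h_139 = 213;  h_140 = 938
  h_141 = 507;  h_142 = 524;  h_143 = 161;  h_144 = 616;  h_145 = 68;  h_146 = 450
  h_147 = 688;  h_148 = 292;  h_149 = 85;  h_150 = 468;  h_151 = 862;  h_152 = 807
  h_153 = 500;  h_154 = 406;  h_155 = 634;  h_156 = 514;  h_157 = 990;  h_158 = 628
  h_159 = 991;  h_160 = 117;  h_161 = 887;  h_162 = 357;  h_163 = 850
h_164 = 321·850 + 221·357 + 250·887 = 385
h_165 = 321·385 + 221·850 + 250·357 = 112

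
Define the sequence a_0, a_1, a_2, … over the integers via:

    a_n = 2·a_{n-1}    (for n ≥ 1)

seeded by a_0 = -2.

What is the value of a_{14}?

a_1 = 2·-2 = -4
a_2 = 2·-4 = -8
a_3 = 2·-8 = -16
a_4 = 2·-16 = -32
a_5 = 2·-32 = -64
a_6 = 2·-64 = -128
a_7 = 2·-128 = -256
a_8 = 2·-256 = -512
a_9 = 2·-512 = -1024
a_10 = 2·-1024 = -2048
a_11 = 2·-2048 = -4096
a_12 = 2·-4096 = -8192
a_13 = 2·-8192 = -16384
a_14 = 2·-16384 = -32768

-32768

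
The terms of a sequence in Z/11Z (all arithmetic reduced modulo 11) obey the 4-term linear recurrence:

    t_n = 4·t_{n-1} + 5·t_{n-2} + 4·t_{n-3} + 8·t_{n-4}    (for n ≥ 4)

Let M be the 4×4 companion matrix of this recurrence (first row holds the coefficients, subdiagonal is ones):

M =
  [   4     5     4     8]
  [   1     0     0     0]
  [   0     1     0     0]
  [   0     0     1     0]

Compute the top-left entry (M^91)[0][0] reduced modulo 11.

4

(M^91)[0][0] is the top entry after applying M 91 times to the unit state (1, 0, 0, 0). Equivalently it is h_{94} for the auxiliary sequence (h_n) obeying the same recurrence with h_3 = 1 and h_i = 0 for 0 ≤ i < 3:
h_4 = 4·1 + 5·0 + 4·0 + 8·0 = 4
h_5 = 4·4 + 5·1 + 4·0 + 8·0 = 10
h_6 = 4·10 + 5·4 + 4·1 + 8·0 = 9
h_7 = 4·9 + 5·10 + 4·4 + 8·1 = 0
h_8 = 4·0 + 5·9 + 4·10 + 8·4 = 7
h_9 = 4·7 + 5·0 + 4·9 + 8·10 = 1
h_10 = 4·1 + 5·7 + 4·0 + 8·9 = 1
h_11 = 4·1 + 5·1 + 4·7 + 8·0 = 4
h_12 = 4·4 + 5·1 + 4·1 + 8·7 = 4
h_13 = 4·4 + 5·4 + 4·1 + 8·1 = 4
h_14 = 4·4 + 5·4 + 4·4 + 8·1 = 5
h_15 = 4·5 + 5·4 + 4·4 + 8·4 = 0
h_16 = 4·0 + 5·5 + 4·4 + 8·4 = 7
h_17 = 4·7 + 5·0 + 4·5 + 8·4 = 3
h_18 = 4·3 + 5·7 + 4·0 + 8·5 = 10
h_19 = 4·10 + 5·3 + 4·7 + 8·0 = 6
h_20 = 4·6 + 5·10 + 4·3 + 8·7 = 10
h_21 = 4·10 + 5·6 + 4·10 + 8·3 = 2
h_22 = 4·2 + 5·10 + 4·6 + 8·10 = 8
h_23 = 4·8 + 5·2 + 4·10 + 8·6 = 9
h_24 = 4·9 + 5·8 + 4·2 + 8·10 = 10
h_25 = 4·10 + 5·9 + 4·8 + 8·2 = 1
h_26 = 4·1 + 5·10 + 4·9 + 8·8 = 0
h_27 = 4·0 + 5·1 + 4·10 + 8·9 = 7
h_28 = 4·7 + 5·0 + 4·1 + 8·10 = 2
h_29 = 4·2 + 5·7 + 4·0 + 8·1 = 7
h_30 = 4·7 + 5·2 + 4·7 + 8·0 = 0
h_31 = 4·0 + 5·7 + 4·2 + 8·7 = 0
h_32 = 4·0 + 5·0 + 4·7 + 8·2 = 0
h_33 = 4·0 + 5·0 + 4·0 + 8·7 = 1
(h_30, h_31, h_32, h_33) = (0, 0, 0, 1) = (h_0, h_1, h_2, h_3), so the sequence has period 30.
94 ≡ 4 (mod 30), hence h_94 = h_4 = 4.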